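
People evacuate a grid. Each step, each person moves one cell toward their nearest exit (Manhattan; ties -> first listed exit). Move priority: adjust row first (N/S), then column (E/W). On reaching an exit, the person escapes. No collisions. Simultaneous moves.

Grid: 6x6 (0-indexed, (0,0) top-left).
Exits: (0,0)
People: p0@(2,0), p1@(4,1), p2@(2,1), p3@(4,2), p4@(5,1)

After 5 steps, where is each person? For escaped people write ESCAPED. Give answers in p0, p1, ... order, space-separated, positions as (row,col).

Step 1: p0:(2,0)->(1,0) | p1:(4,1)->(3,1) | p2:(2,1)->(1,1) | p3:(4,2)->(3,2) | p4:(5,1)->(4,1)
Step 2: p0:(1,0)->(0,0)->EXIT | p1:(3,1)->(2,1) | p2:(1,1)->(0,1) | p3:(3,2)->(2,2) | p4:(4,1)->(3,1)
Step 3: p0:escaped | p1:(2,1)->(1,1) | p2:(0,1)->(0,0)->EXIT | p3:(2,2)->(1,2) | p4:(3,1)->(2,1)
Step 4: p0:escaped | p1:(1,1)->(0,1) | p2:escaped | p3:(1,2)->(0,2) | p4:(2,1)->(1,1)
Step 5: p0:escaped | p1:(0,1)->(0,0)->EXIT | p2:escaped | p3:(0,2)->(0,1) | p4:(1,1)->(0,1)

ESCAPED ESCAPED ESCAPED (0,1) (0,1)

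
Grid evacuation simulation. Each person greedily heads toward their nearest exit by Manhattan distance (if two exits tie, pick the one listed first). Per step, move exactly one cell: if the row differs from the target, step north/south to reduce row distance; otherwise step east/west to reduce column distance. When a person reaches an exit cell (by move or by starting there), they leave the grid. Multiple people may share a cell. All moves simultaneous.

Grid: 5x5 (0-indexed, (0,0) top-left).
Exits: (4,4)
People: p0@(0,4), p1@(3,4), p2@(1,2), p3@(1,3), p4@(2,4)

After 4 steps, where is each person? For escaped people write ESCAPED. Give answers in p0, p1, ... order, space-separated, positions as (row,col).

Step 1: p0:(0,4)->(1,4) | p1:(3,4)->(4,4)->EXIT | p2:(1,2)->(2,2) | p3:(1,3)->(2,3) | p4:(2,4)->(3,4)
Step 2: p0:(1,4)->(2,4) | p1:escaped | p2:(2,2)->(3,2) | p3:(2,3)->(3,3) | p4:(3,4)->(4,4)->EXIT
Step 3: p0:(2,4)->(3,4) | p1:escaped | p2:(3,2)->(4,2) | p3:(3,3)->(4,3) | p4:escaped
Step 4: p0:(3,4)->(4,4)->EXIT | p1:escaped | p2:(4,2)->(4,3) | p3:(4,3)->(4,4)->EXIT | p4:escaped

ESCAPED ESCAPED (4,3) ESCAPED ESCAPED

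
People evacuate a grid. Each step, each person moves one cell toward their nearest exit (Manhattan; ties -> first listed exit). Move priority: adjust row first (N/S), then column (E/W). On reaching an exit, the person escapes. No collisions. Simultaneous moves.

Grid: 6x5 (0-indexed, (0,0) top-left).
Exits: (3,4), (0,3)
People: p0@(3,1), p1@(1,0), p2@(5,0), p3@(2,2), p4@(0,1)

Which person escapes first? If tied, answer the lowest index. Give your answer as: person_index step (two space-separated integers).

Answer: 4 2

Derivation:
Step 1: p0:(3,1)->(3,2) | p1:(1,0)->(0,0) | p2:(5,0)->(4,0) | p3:(2,2)->(3,2) | p4:(0,1)->(0,2)
Step 2: p0:(3,2)->(3,3) | p1:(0,0)->(0,1) | p2:(4,0)->(3,0) | p3:(3,2)->(3,3) | p4:(0,2)->(0,3)->EXIT
Step 3: p0:(3,3)->(3,4)->EXIT | p1:(0,1)->(0,2) | p2:(3,0)->(3,1) | p3:(3,3)->(3,4)->EXIT | p4:escaped
Step 4: p0:escaped | p1:(0,2)->(0,3)->EXIT | p2:(3,1)->(3,2) | p3:escaped | p4:escaped
Step 5: p0:escaped | p1:escaped | p2:(3,2)->(3,3) | p3:escaped | p4:escaped
Step 6: p0:escaped | p1:escaped | p2:(3,3)->(3,4)->EXIT | p3:escaped | p4:escaped
Exit steps: [3, 4, 6, 3, 2]
First to escape: p4 at step 2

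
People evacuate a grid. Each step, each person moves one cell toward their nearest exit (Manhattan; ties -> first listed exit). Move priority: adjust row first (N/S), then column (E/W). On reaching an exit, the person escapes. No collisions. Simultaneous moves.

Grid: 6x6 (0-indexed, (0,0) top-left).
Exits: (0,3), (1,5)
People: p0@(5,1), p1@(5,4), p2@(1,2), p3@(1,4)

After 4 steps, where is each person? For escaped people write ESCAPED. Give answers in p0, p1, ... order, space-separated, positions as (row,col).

Step 1: p0:(5,1)->(4,1) | p1:(5,4)->(4,4) | p2:(1,2)->(0,2) | p3:(1,4)->(1,5)->EXIT
Step 2: p0:(4,1)->(3,1) | p1:(4,4)->(3,4) | p2:(0,2)->(0,3)->EXIT | p3:escaped
Step 3: p0:(3,1)->(2,1) | p1:(3,4)->(2,4) | p2:escaped | p3:escaped
Step 4: p0:(2,1)->(1,1) | p1:(2,4)->(1,4) | p2:escaped | p3:escaped

(1,1) (1,4) ESCAPED ESCAPED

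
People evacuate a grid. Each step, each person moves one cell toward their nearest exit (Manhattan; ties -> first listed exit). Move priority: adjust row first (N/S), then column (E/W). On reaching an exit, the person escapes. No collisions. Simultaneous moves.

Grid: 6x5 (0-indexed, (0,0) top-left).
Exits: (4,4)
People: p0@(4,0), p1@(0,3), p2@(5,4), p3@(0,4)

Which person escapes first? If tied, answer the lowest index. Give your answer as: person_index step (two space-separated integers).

Answer: 2 1

Derivation:
Step 1: p0:(4,0)->(4,1) | p1:(0,3)->(1,3) | p2:(5,4)->(4,4)->EXIT | p3:(0,4)->(1,4)
Step 2: p0:(4,1)->(4,2) | p1:(1,3)->(2,3) | p2:escaped | p3:(1,4)->(2,4)
Step 3: p0:(4,2)->(4,3) | p1:(2,3)->(3,3) | p2:escaped | p3:(2,4)->(3,4)
Step 4: p0:(4,3)->(4,4)->EXIT | p1:(3,3)->(4,3) | p2:escaped | p3:(3,4)->(4,4)->EXIT
Step 5: p0:escaped | p1:(4,3)->(4,4)->EXIT | p2:escaped | p3:escaped
Exit steps: [4, 5, 1, 4]
First to escape: p2 at step 1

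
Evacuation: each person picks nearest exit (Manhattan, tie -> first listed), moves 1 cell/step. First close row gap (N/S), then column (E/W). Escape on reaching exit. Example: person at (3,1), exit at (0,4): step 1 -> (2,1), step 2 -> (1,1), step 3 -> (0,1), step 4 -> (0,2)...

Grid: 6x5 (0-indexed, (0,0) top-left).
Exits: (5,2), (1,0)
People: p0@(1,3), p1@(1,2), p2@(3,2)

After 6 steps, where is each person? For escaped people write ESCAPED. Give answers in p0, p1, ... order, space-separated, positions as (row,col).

Step 1: p0:(1,3)->(1,2) | p1:(1,2)->(1,1) | p2:(3,2)->(4,2)
Step 2: p0:(1,2)->(1,1) | p1:(1,1)->(1,0)->EXIT | p2:(4,2)->(5,2)->EXIT
Step 3: p0:(1,1)->(1,0)->EXIT | p1:escaped | p2:escaped

ESCAPED ESCAPED ESCAPED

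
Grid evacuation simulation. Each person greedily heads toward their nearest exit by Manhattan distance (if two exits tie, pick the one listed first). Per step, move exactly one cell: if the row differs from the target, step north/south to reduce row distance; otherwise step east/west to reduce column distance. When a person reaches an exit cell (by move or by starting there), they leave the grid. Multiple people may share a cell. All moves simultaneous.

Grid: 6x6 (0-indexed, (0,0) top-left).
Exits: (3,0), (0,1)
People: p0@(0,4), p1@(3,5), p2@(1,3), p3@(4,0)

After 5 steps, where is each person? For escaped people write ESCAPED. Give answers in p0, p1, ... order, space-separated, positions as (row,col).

Step 1: p0:(0,4)->(0,3) | p1:(3,5)->(3,4) | p2:(1,3)->(0,3) | p3:(4,0)->(3,0)->EXIT
Step 2: p0:(0,3)->(0,2) | p1:(3,4)->(3,3) | p2:(0,3)->(0,2) | p3:escaped
Step 3: p0:(0,2)->(0,1)->EXIT | p1:(3,3)->(3,2) | p2:(0,2)->(0,1)->EXIT | p3:escaped
Step 4: p0:escaped | p1:(3,2)->(3,1) | p2:escaped | p3:escaped
Step 5: p0:escaped | p1:(3,1)->(3,0)->EXIT | p2:escaped | p3:escaped

ESCAPED ESCAPED ESCAPED ESCAPED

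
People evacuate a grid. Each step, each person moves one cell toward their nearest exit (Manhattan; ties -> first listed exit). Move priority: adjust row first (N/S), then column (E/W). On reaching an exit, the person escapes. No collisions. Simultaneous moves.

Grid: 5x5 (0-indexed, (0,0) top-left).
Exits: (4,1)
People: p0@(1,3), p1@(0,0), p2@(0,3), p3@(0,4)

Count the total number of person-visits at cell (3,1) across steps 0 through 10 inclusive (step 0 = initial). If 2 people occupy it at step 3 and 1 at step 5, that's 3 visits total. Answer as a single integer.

Answer: 0

Derivation:
Step 0: p0@(1,3) p1@(0,0) p2@(0,3) p3@(0,4) -> at (3,1): 0 [-], cum=0
Step 1: p0@(2,3) p1@(1,0) p2@(1,3) p3@(1,4) -> at (3,1): 0 [-], cum=0
Step 2: p0@(3,3) p1@(2,0) p2@(2,3) p3@(2,4) -> at (3,1): 0 [-], cum=0
Step 3: p0@(4,3) p1@(3,0) p2@(3,3) p3@(3,4) -> at (3,1): 0 [-], cum=0
Step 4: p0@(4,2) p1@(4,0) p2@(4,3) p3@(4,4) -> at (3,1): 0 [-], cum=0
Step 5: p0@ESC p1@ESC p2@(4,2) p3@(4,3) -> at (3,1): 0 [-], cum=0
Step 6: p0@ESC p1@ESC p2@ESC p3@(4,2) -> at (3,1): 0 [-], cum=0
Step 7: p0@ESC p1@ESC p2@ESC p3@ESC -> at (3,1): 0 [-], cum=0
Total visits = 0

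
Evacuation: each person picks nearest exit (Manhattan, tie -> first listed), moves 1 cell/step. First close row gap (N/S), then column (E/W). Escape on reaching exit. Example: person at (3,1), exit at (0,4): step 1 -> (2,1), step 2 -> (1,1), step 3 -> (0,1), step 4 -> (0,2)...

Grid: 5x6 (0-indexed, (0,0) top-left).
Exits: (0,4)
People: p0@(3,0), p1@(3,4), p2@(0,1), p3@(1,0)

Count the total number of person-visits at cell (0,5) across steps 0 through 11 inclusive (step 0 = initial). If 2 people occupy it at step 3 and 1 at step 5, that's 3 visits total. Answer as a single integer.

Step 0: p0@(3,0) p1@(3,4) p2@(0,1) p3@(1,0) -> at (0,5): 0 [-], cum=0
Step 1: p0@(2,0) p1@(2,4) p2@(0,2) p3@(0,0) -> at (0,5): 0 [-], cum=0
Step 2: p0@(1,0) p1@(1,4) p2@(0,3) p3@(0,1) -> at (0,5): 0 [-], cum=0
Step 3: p0@(0,0) p1@ESC p2@ESC p3@(0,2) -> at (0,5): 0 [-], cum=0
Step 4: p0@(0,1) p1@ESC p2@ESC p3@(0,3) -> at (0,5): 0 [-], cum=0
Step 5: p0@(0,2) p1@ESC p2@ESC p3@ESC -> at (0,5): 0 [-], cum=0
Step 6: p0@(0,3) p1@ESC p2@ESC p3@ESC -> at (0,5): 0 [-], cum=0
Step 7: p0@ESC p1@ESC p2@ESC p3@ESC -> at (0,5): 0 [-], cum=0
Total visits = 0

Answer: 0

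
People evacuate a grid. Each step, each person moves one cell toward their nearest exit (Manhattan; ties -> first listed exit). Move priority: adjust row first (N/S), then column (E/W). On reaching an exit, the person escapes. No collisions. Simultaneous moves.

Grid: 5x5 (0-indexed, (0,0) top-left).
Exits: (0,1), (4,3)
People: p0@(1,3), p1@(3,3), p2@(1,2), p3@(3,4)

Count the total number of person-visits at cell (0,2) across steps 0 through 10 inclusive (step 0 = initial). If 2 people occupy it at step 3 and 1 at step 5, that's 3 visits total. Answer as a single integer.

Step 0: p0@(1,3) p1@(3,3) p2@(1,2) p3@(3,4) -> at (0,2): 0 [-], cum=0
Step 1: p0@(0,3) p1@ESC p2@(0,2) p3@(4,4) -> at (0,2): 1 [p2], cum=1
Step 2: p0@(0,2) p1@ESC p2@ESC p3@ESC -> at (0,2): 1 [p0], cum=2
Step 3: p0@ESC p1@ESC p2@ESC p3@ESC -> at (0,2): 0 [-], cum=2
Total visits = 2

Answer: 2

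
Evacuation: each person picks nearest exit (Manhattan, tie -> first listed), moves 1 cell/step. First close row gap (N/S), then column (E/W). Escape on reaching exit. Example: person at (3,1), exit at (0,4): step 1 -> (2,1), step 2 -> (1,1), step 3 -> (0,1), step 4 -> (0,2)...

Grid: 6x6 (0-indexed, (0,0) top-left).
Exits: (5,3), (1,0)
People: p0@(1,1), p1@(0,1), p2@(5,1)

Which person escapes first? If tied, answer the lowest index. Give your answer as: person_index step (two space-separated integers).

Answer: 0 1

Derivation:
Step 1: p0:(1,1)->(1,0)->EXIT | p1:(0,1)->(1,1) | p2:(5,1)->(5,2)
Step 2: p0:escaped | p1:(1,1)->(1,0)->EXIT | p2:(5,2)->(5,3)->EXIT
Exit steps: [1, 2, 2]
First to escape: p0 at step 1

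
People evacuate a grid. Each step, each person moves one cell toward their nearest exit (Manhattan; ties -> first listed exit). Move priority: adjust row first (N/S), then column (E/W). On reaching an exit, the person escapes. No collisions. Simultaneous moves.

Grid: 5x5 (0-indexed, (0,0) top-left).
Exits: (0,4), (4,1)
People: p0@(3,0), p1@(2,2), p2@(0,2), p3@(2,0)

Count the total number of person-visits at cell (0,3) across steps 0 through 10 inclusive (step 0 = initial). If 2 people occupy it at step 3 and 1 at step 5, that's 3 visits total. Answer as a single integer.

Step 0: p0@(3,0) p1@(2,2) p2@(0,2) p3@(2,0) -> at (0,3): 0 [-], cum=0
Step 1: p0@(4,0) p1@(3,2) p2@(0,3) p3@(3,0) -> at (0,3): 1 [p2], cum=1
Step 2: p0@ESC p1@(4,2) p2@ESC p3@(4,0) -> at (0,3): 0 [-], cum=1
Step 3: p0@ESC p1@ESC p2@ESC p3@ESC -> at (0,3): 0 [-], cum=1
Total visits = 1

Answer: 1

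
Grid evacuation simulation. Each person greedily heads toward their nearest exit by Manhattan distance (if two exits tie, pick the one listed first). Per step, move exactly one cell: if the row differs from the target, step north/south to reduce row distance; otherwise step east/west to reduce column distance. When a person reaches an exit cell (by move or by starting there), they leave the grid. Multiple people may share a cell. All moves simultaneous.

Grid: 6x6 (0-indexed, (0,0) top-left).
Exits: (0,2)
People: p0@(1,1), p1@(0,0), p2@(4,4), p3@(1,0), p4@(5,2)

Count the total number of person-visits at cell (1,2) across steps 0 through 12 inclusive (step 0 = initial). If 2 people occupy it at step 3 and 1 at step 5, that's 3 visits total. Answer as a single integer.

Step 0: p0@(1,1) p1@(0,0) p2@(4,4) p3@(1,0) p4@(5,2) -> at (1,2): 0 [-], cum=0
Step 1: p0@(0,1) p1@(0,1) p2@(3,4) p3@(0,0) p4@(4,2) -> at (1,2): 0 [-], cum=0
Step 2: p0@ESC p1@ESC p2@(2,4) p3@(0,1) p4@(3,2) -> at (1,2): 0 [-], cum=0
Step 3: p0@ESC p1@ESC p2@(1,4) p3@ESC p4@(2,2) -> at (1,2): 0 [-], cum=0
Step 4: p0@ESC p1@ESC p2@(0,4) p3@ESC p4@(1,2) -> at (1,2): 1 [p4], cum=1
Step 5: p0@ESC p1@ESC p2@(0,3) p3@ESC p4@ESC -> at (1,2): 0 [-], cum=1
Step 6: p0@ESC p1@ESC p2@ESC p3@ESC p4@ESC -> at (1,2): 0 [-], cum=1
Total visits = 1

Answer: 1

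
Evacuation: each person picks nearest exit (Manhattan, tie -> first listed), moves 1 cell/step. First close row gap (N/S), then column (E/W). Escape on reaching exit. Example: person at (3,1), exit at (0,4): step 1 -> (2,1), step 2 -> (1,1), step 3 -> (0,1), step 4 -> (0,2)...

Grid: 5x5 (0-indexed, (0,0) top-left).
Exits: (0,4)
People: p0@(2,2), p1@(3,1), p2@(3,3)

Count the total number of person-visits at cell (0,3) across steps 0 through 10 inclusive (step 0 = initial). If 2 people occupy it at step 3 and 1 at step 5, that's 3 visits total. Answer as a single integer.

Answer: 3

Derivation:
Step 0: p0@(2,2) p1@(3,1) p2@(3,3) -> at (0,3): 0 [-], cum=0
Step 1: p0@(1,2) p1@(2,1) p2@(2,3) -> at (0,3): 0 [-], cum=0
Step 2: p0@(0,2) p1@(1,1) p2@(1,3) -> at (0,3): 0 [-], cum=0
Step 3: p0@(0,3) p1@(0,1) p2@(0,3) -> at (0,3): 2 [p0,p2], cum=2
Step 4: p0@ESC p1@(0,2) p2@ESC -> at (0,3): 0 [-], cum=2
Step 5: p0@ESC p1@(0,3) p2@ESC -> at (0,3): 1 [p1], cum=3
Step 6: p0@ESC p1@ESC p2@ESC -> at (0,3): 0 [-], cum=3
Total visits = 3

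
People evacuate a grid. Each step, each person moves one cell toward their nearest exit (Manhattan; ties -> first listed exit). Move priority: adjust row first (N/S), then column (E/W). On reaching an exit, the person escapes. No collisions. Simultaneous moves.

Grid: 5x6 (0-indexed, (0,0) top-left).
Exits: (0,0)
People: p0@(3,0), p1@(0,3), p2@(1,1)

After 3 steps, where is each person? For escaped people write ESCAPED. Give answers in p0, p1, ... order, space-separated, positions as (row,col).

Step 1: p0:(3,0)->(2,0) | p1:(0,3)->(0,2) | p2:(1,1)->(0,1)
Step 2: p0:(2,0)->(1,0) | p1:(0,2)->(0,1) | p2:(0,1)->(0,0)->EXIT
Step 3: p0:(1,0)->(0,0)->EXIT | p1:(0,1)->(0,0)->EXIT | p2:escaped

ESCAPED ESCAPED ESCAPED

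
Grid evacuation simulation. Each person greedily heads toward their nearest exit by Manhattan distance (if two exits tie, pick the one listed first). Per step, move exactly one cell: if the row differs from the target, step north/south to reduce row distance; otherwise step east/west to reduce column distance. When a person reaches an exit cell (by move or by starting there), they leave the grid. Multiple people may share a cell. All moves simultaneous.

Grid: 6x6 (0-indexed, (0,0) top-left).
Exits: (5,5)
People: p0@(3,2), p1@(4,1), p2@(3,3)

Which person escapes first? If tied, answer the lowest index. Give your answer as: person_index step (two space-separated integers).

Answer: 2 4

Derivation:
Step 1: p0:(3,2)->(4,2) | p1:(4,1)->(5,1) | p2:(3,3)->(4,3)
Step 2: p0:(4,2)->(5,2) | p1:(5,1)->(5,2) | p2:(4,3)->(5,3)
Step 3: p0:(5,2)->(5,3) | p1:(5,2)->(5,3) | p2:(5,3)->(5,4)
Step 4: p0:(5,3)->(5,4) | p1:(5,3)->(5,4) | p2:(5,4)->(5,5)->EXIT
Step 5: p0:(5,4)->(5,5)->EXIT | p1:(5,4)->(5,5)->EXIT | p2:escaped
Exit steps: [5, 5, 4]
First to escape: p2 at step 4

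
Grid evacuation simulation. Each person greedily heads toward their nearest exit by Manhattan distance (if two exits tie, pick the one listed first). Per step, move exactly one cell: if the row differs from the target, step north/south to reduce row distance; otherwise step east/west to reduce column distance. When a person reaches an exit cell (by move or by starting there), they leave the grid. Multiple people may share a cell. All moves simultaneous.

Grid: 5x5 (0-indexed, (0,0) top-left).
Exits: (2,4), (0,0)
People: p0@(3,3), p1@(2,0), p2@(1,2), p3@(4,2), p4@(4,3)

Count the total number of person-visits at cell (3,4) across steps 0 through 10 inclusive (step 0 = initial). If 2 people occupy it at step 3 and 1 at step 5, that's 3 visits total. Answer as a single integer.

Step 0: p0@(3,3) p1@(2,0) p2@(1,2) p3@(4,2) p4@(4,3) -> at (3,4): 0 [-], cum=0
Step 1: p0@(2,3) p1@(1,0) p2@(2,2) p3@(3,2) p4@(3,3) -> at (3,4): 0 [-], cum=0
Step 2: p0@ESC p1@ESC p2@(2,3) p3@(2,2) p4@(2,3) -> at (3,4): 0 [-], cum=0
Step 3: p0@ESC p1@ESC p2@ESC p3@(2,3) p4@ESC -> at (3,4): 0 [-], cum=0
Step 4: p0@ESC p1@ESC p2@ESC p3@ESC p4@ESC -> at (3,4): 0 [-], cum=0
Total visits = 0

Answer: 0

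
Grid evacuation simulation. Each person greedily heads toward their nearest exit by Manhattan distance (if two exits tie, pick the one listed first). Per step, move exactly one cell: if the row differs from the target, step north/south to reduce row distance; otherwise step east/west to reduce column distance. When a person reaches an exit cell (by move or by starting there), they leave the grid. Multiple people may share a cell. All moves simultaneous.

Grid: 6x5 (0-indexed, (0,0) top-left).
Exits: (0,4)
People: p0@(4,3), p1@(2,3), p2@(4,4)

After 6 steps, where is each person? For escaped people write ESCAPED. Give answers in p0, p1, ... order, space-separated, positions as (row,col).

Step 1: p0:(4,3)->(3,3) | p1:(2,3)->(1,3) | p2:(4,4)->(3,4)
Step 2: p0:(3,3)->(2,3) | p1:(1,3)->(0,3) | p2:(3,4)->(2,4)
Step 3: p0:(2,3)->(1,3) | p1:(0,3)->(0,4)->EXIT | p2:(2,4)->(1,4)
Step 4: p0:(1,3)->(0,3) | p1:escaped | p2:(1,4)->(0,4)->EXIT
Step 5: p0:(0,3)->(0,4)->EXIT | p1:escaped | p2:escaped

ESCAPED ESCAPED ESCAPED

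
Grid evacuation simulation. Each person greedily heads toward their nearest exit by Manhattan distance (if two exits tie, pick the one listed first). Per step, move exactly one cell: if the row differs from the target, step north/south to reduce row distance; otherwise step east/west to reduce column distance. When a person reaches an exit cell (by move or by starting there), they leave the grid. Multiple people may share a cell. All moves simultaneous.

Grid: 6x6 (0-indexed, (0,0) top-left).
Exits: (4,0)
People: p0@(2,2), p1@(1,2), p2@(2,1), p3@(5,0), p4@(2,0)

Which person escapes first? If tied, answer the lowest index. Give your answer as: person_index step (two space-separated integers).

Step 1: p0:(2,2)->(3,2) | p1:(1,2)->(2,2) | p2:(2,1)->(3,1) | p3:(5,0)->(4,0)->EXIT | p4:(2,0)->(3,0)
Step 2: p0:(3,2)->(4,2) | p1:(2,2)->(3,2) | p2:(3,1)->(4,1) | p3:escaped | p4:(3,0)->(4,0)->EXIT
Step 3: p0:(4,2)->(4,1) | p1:(3,2)->(4,2) | p2:(4,1)->(4,0)->EXIT | p3:escaped | p4:escaped
Step 4: p0:(4,1)->(4,0)->EXIT | p1:(4,2)->(4,1) | p2:escaped | p3:escaped | p4:escaped
Step 5: p0:escaped | p1:(4,1)->(4,0)->EXIT | p2:escaped | p3:escaped | p4:escaped
Exit steps: [4, 5, 3, 1, 2]
First to escape: p3 at step 1

Answer: 3 1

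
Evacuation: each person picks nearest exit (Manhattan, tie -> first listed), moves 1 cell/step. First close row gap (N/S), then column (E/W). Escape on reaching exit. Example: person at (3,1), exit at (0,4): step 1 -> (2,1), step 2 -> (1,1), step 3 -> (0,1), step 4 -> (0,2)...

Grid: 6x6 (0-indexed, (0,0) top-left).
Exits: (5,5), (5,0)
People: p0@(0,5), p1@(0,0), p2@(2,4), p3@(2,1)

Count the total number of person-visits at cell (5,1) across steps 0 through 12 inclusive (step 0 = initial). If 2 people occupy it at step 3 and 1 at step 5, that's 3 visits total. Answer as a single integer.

Step 0: p0@(0,5) p1@(0,0) p2@(2,4) p3@(2,1) -> at (5,1): 0 [-], cum=0
Step 1: p0@(1,5) p1@(1,0) p2@(3,4) p3@(3,1) -> at (5,1): 0 [-], cum=0
Step 2: p0@(2,5) p1@(2,0) p2@(4,4) p3@(4,1) -> at (5,1): 0 [-], cum=0
Step 3: p0@(3,5) p1@(3,0) p2@(5,4) p3@(5,1) -> at (5,1): 1 [p3], cum=1
Step 4: p0@(4,5) p1@(4,0) p2@ESC p3@ESC -> at (5,1): 0 [-], cum=1
Step 5: p0@ESC p1@ESC p2@ESC p3@ESC -> at (5,1): 0 [-], cum=1
Total visits = 1

Answer: 1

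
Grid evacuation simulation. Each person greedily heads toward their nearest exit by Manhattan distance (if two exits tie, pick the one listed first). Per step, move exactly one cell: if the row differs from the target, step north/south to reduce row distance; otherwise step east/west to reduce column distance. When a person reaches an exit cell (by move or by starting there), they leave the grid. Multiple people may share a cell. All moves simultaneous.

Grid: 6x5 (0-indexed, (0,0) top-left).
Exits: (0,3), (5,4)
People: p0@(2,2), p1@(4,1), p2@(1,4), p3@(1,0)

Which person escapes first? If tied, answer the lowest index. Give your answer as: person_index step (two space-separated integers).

Step 1: p0:(2,2)->(1,2) | p1:(4,1)->(5,1) | p2:(1,4)->(0,4) | p3:(1,0)->(0,0)
Step 2: p0:(1,2)->(0,2) | p1:(5,1)->(5,2) | p2:(0,4)->(0,3)->EXIT | p3:(0,0)->(0,1)
Step 3: p0:(0,2)->(0,3)->EXIT | p1:(5,2)->(5,3) | p2:escaped | p3:(0,1)->(0,2)
Step 4: p0:escaped | p1:(5,3)->(5,4)->EXIT | p2:escaped | p3:(0,2)->(0,3)->EXIT
Exit steps: [3, 4, 2, 4]
First to escape: p2 at step 2

Answer: 2 2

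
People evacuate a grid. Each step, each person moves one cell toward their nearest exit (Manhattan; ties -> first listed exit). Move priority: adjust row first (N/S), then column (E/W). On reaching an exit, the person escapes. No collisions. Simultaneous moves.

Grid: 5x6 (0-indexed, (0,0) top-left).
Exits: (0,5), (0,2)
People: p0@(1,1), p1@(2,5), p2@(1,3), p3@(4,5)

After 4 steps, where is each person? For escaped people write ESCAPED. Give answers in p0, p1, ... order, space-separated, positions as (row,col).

Step 1: p0:(1,1)->(0,1) | p1:(2,5)->(1,5) | p2:(1,3)->(0,3) | p3:(4,5)->(3,5)
Step 2: p0:(0,1)->(0,2)->EXIT | p1:(1,5)->(0,5)->EXIT | p2:(0,3)->(0,2)->EXIT | p3:(3,5)->(2,5)
Step 3: p0:escaped | p1:escaped | p2:escaped | p3:(2,5)->(1,5)
Step 4: p0:escaped | p1:escaped | p2:escaped | p3:(1,5)->(0,5)->EXIT

ESCAPED ESCAPED ESCAPED ESCAPED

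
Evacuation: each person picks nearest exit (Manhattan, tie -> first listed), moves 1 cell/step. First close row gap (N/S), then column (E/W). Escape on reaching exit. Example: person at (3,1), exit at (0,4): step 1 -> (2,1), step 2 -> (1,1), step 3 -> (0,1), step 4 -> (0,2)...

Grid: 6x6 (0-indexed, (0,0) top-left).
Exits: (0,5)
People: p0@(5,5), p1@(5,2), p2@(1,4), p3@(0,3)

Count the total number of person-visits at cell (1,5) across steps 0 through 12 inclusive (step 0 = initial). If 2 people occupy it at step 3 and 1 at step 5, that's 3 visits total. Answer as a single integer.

Step 0: p0@(5,5) p1@(5,2) p2@(1,4) p3@(0,3) -> at (1,5): 0 [-], cum=0
Step 1: p0@(4,5) p1@(4,2) p2@(0,4) p3@(0,4) -> at (1,5): 0 [-], cum=0
Step 2: p0@(3,5) p1@(3,2) p2@ESC p3@ESC -> at (1,5): 0 [-], cum=0
Step 3: p0@(2,5) p1@(2,2) p2@ESC p3@ESC -> at (1,5): 0 [-], cum=0
Step 4: p0@(1,5) p1@(1,2) p2@ESC p3@ESC -> at (1,5): 1 [p0], cum=1
Step 5: p0@ESC p1@(0,2) p2@ESC p3@ESC -> at (1,5): 0 [-], cum=1
Step 6: p0@ESC p1@(0,3) p2@ESC p3@ESC -> at (1,5): 0 [-], cum=1
Step 7: p0@ESC p1@(0,4) p2@ESC p3@ESC -> at (1,5): 0 [-], cum=1
Step 8: p0@ESC p1@ESC p2@ESC p3@ESC -> at (1,5): 0 [-], cum=1
Total visits = 1

Answer: 1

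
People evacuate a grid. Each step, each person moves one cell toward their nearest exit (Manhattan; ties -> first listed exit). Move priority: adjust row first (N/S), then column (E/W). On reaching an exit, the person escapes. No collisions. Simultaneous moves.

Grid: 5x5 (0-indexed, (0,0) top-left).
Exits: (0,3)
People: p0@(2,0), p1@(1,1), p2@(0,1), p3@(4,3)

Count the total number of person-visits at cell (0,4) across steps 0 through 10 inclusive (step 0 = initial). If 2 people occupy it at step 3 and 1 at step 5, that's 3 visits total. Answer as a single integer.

Step 0: p0@(2,0) p1@(1,1) p2@(0,1) p3@(4,3) -> at (0,4): 0 [-], cum=0
Step 1: p0@(1,0) p1@(0,1) p2@(0,2) p3@(3,3) -> at (0,4): 0 [-], cum=0
Step 2: p0@(0,0) p1@(0,2) p2@ESC p3@(2,3) -> at (0,4): 0 [-], cum=0
Step 3: p0@(0,1) p1@ESC p2@ESC p3@(1,3) -> at (0,4): 0 [-], cum=0
Step 4: p0@(0,2) p1@ESC p2@ESC p3@ESC -> at (0,4): 0 [-], cum=0
Step 5: p0@ESC p1@ESC p2@ESC p3@ESC -> at (0,4): 0 [-], cum=0
Total visits = 0

Answer: 0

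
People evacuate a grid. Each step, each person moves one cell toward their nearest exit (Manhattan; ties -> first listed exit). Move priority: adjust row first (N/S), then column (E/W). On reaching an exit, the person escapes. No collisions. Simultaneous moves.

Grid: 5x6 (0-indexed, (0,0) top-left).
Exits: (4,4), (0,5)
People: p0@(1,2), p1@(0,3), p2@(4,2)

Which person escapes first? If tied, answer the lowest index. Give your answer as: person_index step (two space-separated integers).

Step 1: p0:(1,2)->(0,2) | p1:(0,3)->(0,4) | p2:(4,2)->(4,3)
Step 2: p0:(0,2)->(0,3) | p1:(0,4)->(0,5)->EXIT | p2:(4,3)->(4,4)->EXIT
Step 3: p0:(0,3)->(0,4) | p1:escaped | p2:escaped
Step 4: p0:(0,4)->(0,5)->EXIT | p1:escaped | p2:escaped
Exit steps: [4, 2, 2]
First to escape: p1 at step 2

Answer: 1 2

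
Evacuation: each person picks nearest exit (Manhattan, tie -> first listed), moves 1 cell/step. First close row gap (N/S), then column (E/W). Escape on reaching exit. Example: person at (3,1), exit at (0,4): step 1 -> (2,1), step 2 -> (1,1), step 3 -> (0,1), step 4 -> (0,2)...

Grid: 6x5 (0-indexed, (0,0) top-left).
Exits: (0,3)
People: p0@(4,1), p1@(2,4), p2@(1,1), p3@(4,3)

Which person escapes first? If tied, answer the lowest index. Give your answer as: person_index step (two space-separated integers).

Answer: 1 3

Derivation:
Step 1: p0:(4,1)->(3,1) | p1:(2,4)->(1,4) | p2:(1,1)->(0,1) | p3:(4,3)->(3,3)
Step 2: p0:(3,1)->(2,1) | p1:(1,4)->(0,4) | p2:(0,1)->(0,2) | p3:(3,3)->(2,3)
Step 3: p0:(2,1)->(1,1) | p1:(0,4)->(0,3)->EXIT | p2:(0,2)->(0,3)->EXIT | p3:(2,3)->(1,3)
Step 4: p0:(1,1)->(0,1) | p1:escaped | p2:escaped | p3:(1,3)->(0,3)->EXIT
Step 5: p0:(0,1)->(0,2) | p1:escaped | p2:escaped | p3:escaped
Step 6: p0:(0,2)->(0,3)->EXIT | p1:escaped | p2:escaped | p3:escaped
Exit steps: [6, 3, 3, 4]
First to escape: p1 at step 3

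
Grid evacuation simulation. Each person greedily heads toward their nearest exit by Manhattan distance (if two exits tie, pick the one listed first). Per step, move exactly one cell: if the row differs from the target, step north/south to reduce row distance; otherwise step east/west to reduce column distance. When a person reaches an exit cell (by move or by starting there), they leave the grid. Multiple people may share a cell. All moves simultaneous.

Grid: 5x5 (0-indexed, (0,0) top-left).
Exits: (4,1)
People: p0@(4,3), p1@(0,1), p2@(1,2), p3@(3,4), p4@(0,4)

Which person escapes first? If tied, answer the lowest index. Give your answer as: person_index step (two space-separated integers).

Step 1: p0:(4,3)->(4,2) | p1:(0,1)->(1,1) | p2:(1,2)->(2,2) | p3:(3,4)->(4,4) | p4:(0,4)->(1,4)
Step 2: p0:(4,2)->(4,1)->EXIT | p1:(1,1)->(2,1) | p2:(2,2)->(3,2) | p3:(4,4)->(4,3) | p4:(1,4)->(2,4)
Step 3: p0:escaped | p1:(2,1)->(3,1) | p2:(3,2)->(4,2) | p3:(4,3)->(4,2) | p4:(2,4)->(3,4)
Step 4: p0:escaped | p1:(3,1)->(4,1)->EXIT | p2:(4,2)->(4,1)->EXIT | p3:(4,2)->(4,1)->EXIT | p4:(3,4)->(4,4)
Step 5: p0:escaped | p1:escaped | p2:escaped | p3:escaped | p4:(4,4)->(4,3)
Step 6: p0:escaped | p1:escaped | p2:escaped | p3:escaped | p4:(4,3)->(4,2)
Step 7: p0:escaped | p1:escaped | p2:escaped | p3:escaped | p4:(4,2)->(4,1)->EXIT
Exit steps: [2, 4, 4, 4, 7]
First to escape: p0 at step 2

Answer: 0 2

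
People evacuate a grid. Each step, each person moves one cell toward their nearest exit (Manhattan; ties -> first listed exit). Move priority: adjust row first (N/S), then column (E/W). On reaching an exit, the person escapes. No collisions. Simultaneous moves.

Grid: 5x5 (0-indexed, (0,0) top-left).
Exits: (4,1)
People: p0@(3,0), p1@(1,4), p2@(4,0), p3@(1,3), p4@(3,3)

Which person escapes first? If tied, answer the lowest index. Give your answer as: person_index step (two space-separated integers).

Step 1: p0:(3,0)->(4,0) | p1:(1,4)->(2,4) | p2:(4,0)->(4,1)->EXIT | p3:(1,3)->(2,3) | p4:(3,3)->(4,3)
Step 2: p0:(4,0)->(4,1)->EXIT | p1:(2,4)->(3,4) | p2:escaped | p3:(2,3)->(3,3) | p4:(4,3)->(4,2)
Step 3: p0:escaped | p1:(3,4)->(4,4) | p2:escaped | p3:(3,3)->(4,3) | p4:(4,2)->(4,1)->EXIT
Step 4: p0:escaped | p1:(4,4)->(4,3) | p2:escaped | p3:(4,3)->(4,2) | p4:escaped
Step 5: p0:escaped | p1:(4,3)->(4,2) | p2:escaped | p3:(4,2)->(4,1)->EXIT | p4:escaped
Step 6: p0:escaped | p1:(4,2)->(4,1)->EXIT | p2:escaped | p3:escaped | p4:escaped
Exit steps: [2, 6, 1, 5, 3]
First to escape: p2 at step 1

Answer: 2 1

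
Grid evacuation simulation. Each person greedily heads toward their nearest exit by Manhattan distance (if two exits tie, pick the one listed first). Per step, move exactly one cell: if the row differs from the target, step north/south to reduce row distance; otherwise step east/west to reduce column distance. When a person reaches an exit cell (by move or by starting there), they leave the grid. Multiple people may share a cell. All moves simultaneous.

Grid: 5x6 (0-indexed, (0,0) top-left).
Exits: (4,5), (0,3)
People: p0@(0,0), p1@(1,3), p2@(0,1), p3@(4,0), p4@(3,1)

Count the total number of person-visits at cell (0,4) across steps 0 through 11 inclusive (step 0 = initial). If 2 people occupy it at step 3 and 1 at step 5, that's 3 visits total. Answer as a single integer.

Answer: 0

Derivation:
Step 0: p0@(0,0) p1@(1,3) p2@(0,1) p3@(4,0) p4@(3,1) -> at (0,4): 0 [-], cum=0
Step 1: p0@(0,1) p1@ESC p2@(0,2) p3@(4,1) p4@(4,1) -> at (0,4): 0 [-], cum=0
Step 2: p0@(0,2) p1@ESC p2@ESC p3@(4,2) p4@(4,2) -> at (0,4): 0 [-], cum=0
Step 3: p0@ESC p1@ESC p2@ESC p3@(4,3) p4@(4,3) -> at (0,4): 0 [-], cum=0
Step 4: p0@ESC p1@ESC p2@ESC p3@(4,4) p4@(4,4) -> at (0,4): 0 [-], cum=0
Step 5: p0@ESC p1@ESC p2@ESC p3@ESC p4@ESC -> at (0,4): 0 [-], cum=0
Total visits = 0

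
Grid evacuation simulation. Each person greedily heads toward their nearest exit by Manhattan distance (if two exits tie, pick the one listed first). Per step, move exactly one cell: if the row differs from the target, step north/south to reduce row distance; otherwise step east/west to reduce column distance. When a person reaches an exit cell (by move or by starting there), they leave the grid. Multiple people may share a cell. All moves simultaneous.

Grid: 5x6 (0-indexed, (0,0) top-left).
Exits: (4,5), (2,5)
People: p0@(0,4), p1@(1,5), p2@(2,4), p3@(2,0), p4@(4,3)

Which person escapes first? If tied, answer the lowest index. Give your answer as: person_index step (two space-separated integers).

Answer: 1 1

Derivation:
Step 1: p0:(0,4)->(1,4) | p1:(1,5)->(2,5)->EXIT | p2:(2,4)->(2,5)->EXIT | p3:(2,0)->(2,1) | p4:(4,3)->(4,4)
Step 2: p0:(1,4)->(2,4) | p1:escaped | p2:escaped | p3:(2,1)->(2,2) | p4:(4,4)->(4,5)->EXIT
Step 3: p0:(2,4)->(2,5)->EXIT | p1:escaped | p2:escaped | p3:(2,2)->(2,3) | p4:escaped
Step 4: p0:escaped | p1:escaped | p2:escaped | p3:(2,3)->(2,4) | p4:escaped
Step 5: p0:escaped | p1:escaped | p2:escaped | p3:(2,4)->(2,5)->EXIT | p4:escaped
Exit steps: [3, 1, 1, 5, 2]
First to escape: p1 at step 1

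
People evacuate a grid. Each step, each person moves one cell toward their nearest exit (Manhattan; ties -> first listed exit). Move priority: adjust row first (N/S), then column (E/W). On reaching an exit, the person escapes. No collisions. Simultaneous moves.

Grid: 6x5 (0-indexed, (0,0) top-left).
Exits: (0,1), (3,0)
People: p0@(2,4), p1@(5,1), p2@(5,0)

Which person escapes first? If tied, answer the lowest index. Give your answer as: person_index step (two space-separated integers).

Step 1: p0:(2,4)->(1,4) | p1:(5,1)->(4,1) | p2:(5,0)->(4,0)
Step 2: p0:(1,4)->(0,4) | p1:(4,1)->(3,1) | p2:(4,0)->(3,0)->EXIT
Step 3: p0:(0,4)->(0,3) | p1:(3,1)->(3,0)->EXIT | p2:escaped
Step 4: p0:(0,3)->(0,2) | p1:escaped | p2:escaped
Step 5: p0:(0,2)->(0,1)->EXIT | p1:escaped | p2:escaped
Exit steps: [5, 3, 2]
First to escape: p2 at step 2

Answer: 2 2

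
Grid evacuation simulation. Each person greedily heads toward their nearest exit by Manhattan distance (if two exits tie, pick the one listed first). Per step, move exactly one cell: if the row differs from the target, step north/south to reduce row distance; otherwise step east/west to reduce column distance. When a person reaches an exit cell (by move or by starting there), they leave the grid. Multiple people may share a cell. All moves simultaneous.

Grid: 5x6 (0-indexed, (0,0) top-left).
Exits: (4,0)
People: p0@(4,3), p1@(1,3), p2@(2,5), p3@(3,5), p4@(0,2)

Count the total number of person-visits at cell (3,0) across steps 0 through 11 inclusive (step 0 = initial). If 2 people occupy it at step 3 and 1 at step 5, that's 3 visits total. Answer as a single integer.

Step 0: p0@(4,3) p1@(1,3) p2@(2,5) p3@(3,5) p4@(0,2) -> at (3,0): 0 [-], cum=0
Step 1: p0@(4,2) p1@(2,3) p2@(3,5) p3@(4,5) p4@(1,2) -> at (3,0): 0 [-], cum=0
Step 2: p0@(4,1) p1@(3,3) p2@(4,5) p3@(4,4) p4@(2,2) -> at (3,0): 0 [-], cum=0
Step 3: p0@ESC p1@(4,3) p2@(4,4) p3@(4,3) p4@(3,2) -> at (3,0): 0 [-], cum=0
Step 4: p0@ESC p1@(4,2) p2@(4,3) p3@(4,2) p4@(4,2) -> at (3,0): 0 [-], cum=0
Step 5: p0@ESC p1@(4,1) p2@(4,2) p3@(4,1) p4@(4,1) -> at (3,0): 0 [-], cum=0
Step 6: p0@ESC p1@ESC p2@(4,1) p3@ESC p4@ESC -> at (3,0): 0 [-], cum=0
Step 7: p0@ESC p1@ESC p2@ESC p3@ESC p4@ESC -> at (3,0): 0 [-], cum=0
Total visits = 0

Answer: 0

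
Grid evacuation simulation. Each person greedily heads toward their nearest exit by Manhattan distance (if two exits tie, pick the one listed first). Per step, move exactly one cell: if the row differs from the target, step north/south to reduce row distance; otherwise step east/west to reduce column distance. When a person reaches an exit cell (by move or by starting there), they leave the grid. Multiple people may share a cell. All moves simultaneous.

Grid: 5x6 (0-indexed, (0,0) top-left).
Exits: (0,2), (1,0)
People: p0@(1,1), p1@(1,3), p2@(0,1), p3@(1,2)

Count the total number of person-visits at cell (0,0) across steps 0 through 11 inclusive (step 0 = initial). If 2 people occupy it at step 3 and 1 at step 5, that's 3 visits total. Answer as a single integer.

Step 0: p0@(1,1) p1@(1,3) p2@(0,1) p3@(1,2) -> at (0,0): 0 [-], cum=0
Step 1: p0@ESC p1@(0,3) p2@ESC p3@ESC -> at (0,0): 0 [-], cum=0
Step 2: p0@ESC p1@ESC p2@ESC p3@ESC -> at (0,0): 0 [-], cum=0
Total visits = 0

Answer: 0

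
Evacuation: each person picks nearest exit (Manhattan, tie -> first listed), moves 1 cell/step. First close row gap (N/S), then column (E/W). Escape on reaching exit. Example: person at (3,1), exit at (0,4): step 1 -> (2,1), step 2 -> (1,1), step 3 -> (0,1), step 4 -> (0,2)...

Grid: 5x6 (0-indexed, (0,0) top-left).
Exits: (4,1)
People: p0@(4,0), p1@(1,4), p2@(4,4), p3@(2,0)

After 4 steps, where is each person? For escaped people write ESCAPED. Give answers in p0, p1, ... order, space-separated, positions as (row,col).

Step 1: p0:(4,0)->(4,1)->EXIT | p1:(1,4)->(2,4) | p2:(4,4)->(4,3) | p3:(2,0)->(3,0)
Step 2: p0:escaped | p1:(2,4)->(3,4) | p2:(4,3)->(4,2) | p3:(3,0)->(4,0)
Step 3: p0:escaped | p1:(3,4)->(4,4) | p2:(4,2)->(4,1)->EXIT | p3:(4,0)->(4,1)->EXIT
Step 4: p0:escaped | p1:(4,4)->(4,3) | p2:escaped | p3:escaped

ESCAPED (4,3) ESCAPED ESCAPED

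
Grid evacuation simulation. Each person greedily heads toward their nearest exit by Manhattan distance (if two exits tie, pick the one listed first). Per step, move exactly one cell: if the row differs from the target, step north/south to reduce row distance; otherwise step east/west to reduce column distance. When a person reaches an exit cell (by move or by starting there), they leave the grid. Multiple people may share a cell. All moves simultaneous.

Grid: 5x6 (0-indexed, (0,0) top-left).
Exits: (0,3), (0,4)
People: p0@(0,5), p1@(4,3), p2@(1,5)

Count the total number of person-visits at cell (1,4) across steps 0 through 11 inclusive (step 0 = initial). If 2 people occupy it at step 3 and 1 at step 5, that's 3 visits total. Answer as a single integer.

Answer: 0

Derivation:
Step 0: p0@(0,5) p1@(4,3) p2@(1,5) -> at (1,4): 0 [-], cum=0
Step 1: p0@ESC p1@(3,3) p2@(0,5) -> at (1,4): 0 [-], cum=0
Step 2: p0@ESC p1@(2,3) p2@ESC -> at (1,4): 0 [-], cum=0
Step 3: p0@ESC p1@(1,3) p2@ESC -> at (1,4): 0 [-], cum=0
Step 4: p0@ESC p1@ESC p2@ESC -> at (1,4): 0 [-], cum=0
Total visits = 0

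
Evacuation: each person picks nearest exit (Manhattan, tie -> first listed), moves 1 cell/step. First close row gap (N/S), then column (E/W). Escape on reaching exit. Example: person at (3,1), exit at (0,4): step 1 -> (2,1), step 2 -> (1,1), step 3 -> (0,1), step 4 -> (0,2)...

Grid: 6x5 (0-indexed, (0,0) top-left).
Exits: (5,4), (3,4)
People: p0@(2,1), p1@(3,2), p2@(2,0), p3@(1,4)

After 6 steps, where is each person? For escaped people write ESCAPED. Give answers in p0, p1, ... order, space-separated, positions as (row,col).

Step 1: p0:(2,1)->(3,1) | p1:(3,2)->(3,3) | p2:(2,0)->(3,0) | p3:(1,4)->(2,4)
Step 2: p0:(3,1)->(3,2) | p1:(3,3)->(3,4)->EXIT | p2:(3,0)->(3,1) | p3:(2,4)->(3,4)->EXIT
Step 3: p0:(3,2)->(3,3) | p1:escaped | p2:(3,1)->(3,2) | p3:escaped
Step 4: p0:(3,3)->(3,4)->EXIT | p1:escaped | p2:(3,2)->(3,3) | p3:escaped
Step 5: p0:escaped | p1:escaped | p2:(3,3)->(3,4)->EXIT | p3:escaped

ESCAPED ESCAPED ESCAPED ESCAPED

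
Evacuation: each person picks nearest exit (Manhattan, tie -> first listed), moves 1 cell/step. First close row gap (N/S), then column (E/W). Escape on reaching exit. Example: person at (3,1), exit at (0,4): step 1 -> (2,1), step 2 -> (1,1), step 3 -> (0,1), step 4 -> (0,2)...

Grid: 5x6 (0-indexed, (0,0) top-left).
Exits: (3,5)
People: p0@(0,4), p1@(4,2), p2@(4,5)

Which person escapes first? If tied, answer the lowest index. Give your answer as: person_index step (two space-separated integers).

Step 1: p0:(0,4)->(1,4) | p1:(4,2)->(3,2) | p2:(4,5)->(3,5)->EXIT
Step 2: p0:(1,4)->(2,4) | p1:(3,2)->(3,3) | p2:escaped
Step 3: p0:(2,4)->(3,4) | p1:(3,3)->(3,4) | p2:escaped
Step 4: p0:(3,4)->(3,5)->EXIT | p1:(3,4)->(3,5)->EXIT | p2:escaped
Exit steps: [4, 4, 1]
First to escape: p2 at step 1

Answer: 2 1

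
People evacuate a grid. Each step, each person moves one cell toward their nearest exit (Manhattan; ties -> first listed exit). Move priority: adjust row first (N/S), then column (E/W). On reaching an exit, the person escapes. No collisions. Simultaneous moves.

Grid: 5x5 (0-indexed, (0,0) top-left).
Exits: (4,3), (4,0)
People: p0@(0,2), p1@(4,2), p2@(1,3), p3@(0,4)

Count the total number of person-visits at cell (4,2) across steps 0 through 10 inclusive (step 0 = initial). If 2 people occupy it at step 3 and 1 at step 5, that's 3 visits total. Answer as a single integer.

Answer: 2

Derivation:
Step 0: p0@(0,2) p1@(4,2) p2@(1,3) p3@(0,4) -> at (4,2): 1 [p1], cum=1
Step 1: p0@(1,2) p1@ESC p2@(2,3) p3@(1,4) -> at (4,2): 0 [-], cum=1
Step 2: p0@(2,2) p1@ESC p2@(3,3) p3@(2,4) -> at (4,2): 0 [-], cum=1
Step 3: p0@(3,2) p1@ESC p2@ESC p3@(3,4) -> at (4,2): 0 [-], cum=1
Step 4: p0@(4,2) p1@ESC p2@ESC p3@(4,4) -> at (4,2): 1 [p0], cum=2
Step 5: p0@ESC p1@ESC p2@ESC p3@ESC -> at (4,2): 0 [-], cum=2
Total visits = 2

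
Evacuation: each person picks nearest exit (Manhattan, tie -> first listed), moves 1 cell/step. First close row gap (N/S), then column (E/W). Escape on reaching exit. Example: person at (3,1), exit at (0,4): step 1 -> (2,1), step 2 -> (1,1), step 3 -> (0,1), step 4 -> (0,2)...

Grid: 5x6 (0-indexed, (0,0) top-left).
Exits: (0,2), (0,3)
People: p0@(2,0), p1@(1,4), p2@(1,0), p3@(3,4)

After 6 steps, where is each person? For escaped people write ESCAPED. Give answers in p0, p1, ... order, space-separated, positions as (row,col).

Step 1: p0:(2,0)->(1,0) | p1:(1,4)->(0,4) | p2:(1,0)->(0,0) | p3:(3,4)->(2,4)
Step 2: p0:(1,0)->(0,0) | p1:(0,4)->(0,3)->EXIT | p2:(0,0)->(0,1) | p3:(2,4)->(1,4)
Step 3: p0:(0,0)->(0,1) | p1:escaped | p2:(0,1)->(0,2)->EXIT | p3:(1,4)->(0,4)
Step 4: p0:(0,1)->(0,2)->EXIT | p1:escaped | p2:escaped | p3:(0,4)->(0,3)->EXIT

ESCAPED ESCAPED ESCAPED ESCAPED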